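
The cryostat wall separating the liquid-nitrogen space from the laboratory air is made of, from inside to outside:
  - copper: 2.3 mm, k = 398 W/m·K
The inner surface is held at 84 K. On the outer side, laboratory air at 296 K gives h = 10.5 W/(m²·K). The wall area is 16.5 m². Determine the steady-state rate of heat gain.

Q ≈ 36700 W

Model the wall as resistances in series:
R_copper = L/(kA) = 0.0023/(398×16.5) = 3.502×10^-7 K/W
R_outer film = 1/(h_o·A) = 1/(10.5×16.5) = 0.005772 K/W
R_total = 0.005772 K/W
Q = ΔT / R_total = 212 / 0.005772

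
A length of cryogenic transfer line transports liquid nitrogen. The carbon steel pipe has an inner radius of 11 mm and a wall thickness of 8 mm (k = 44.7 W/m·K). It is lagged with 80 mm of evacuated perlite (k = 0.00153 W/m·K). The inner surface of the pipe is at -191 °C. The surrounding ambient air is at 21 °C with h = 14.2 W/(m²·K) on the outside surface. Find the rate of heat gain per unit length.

q′ ≈ 1.23 W/m

Per-layer cylindrical resistances, series-summed:
R_carbon steel pipe wall = ln(19/11)/(2π×44.7×1) = 0.001946 K/W
R_evacuated perlite = ln(99/19)/(2π×0.00153×1) = 171.7 K/W
R_outer film = 1/(h_o·2πr_oL) = 1/(14.2×2π×0.099×1) = 0.1132 K/W
R_total = 171.8 K/W
Q = ΔT/R_total = 212/171.8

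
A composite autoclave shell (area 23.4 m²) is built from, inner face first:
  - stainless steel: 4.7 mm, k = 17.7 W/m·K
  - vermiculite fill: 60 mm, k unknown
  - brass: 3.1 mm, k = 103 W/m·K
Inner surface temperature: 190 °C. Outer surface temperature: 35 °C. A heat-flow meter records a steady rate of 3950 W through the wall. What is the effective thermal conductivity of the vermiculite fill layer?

Treating each layer as a thermal resistance in series:
R_stainless steel = L/(kA) = 0.0047/(17.7×23.4) = 1.135×10^-5 K/W
R_brass = L/(kA) = 0.0031/(103×23.4) = 1.286×10^-6 K/W
Sum of known resistances R_other = 1.263×10^-5 K/W
Total R = ΔT/Q = 155/3950 = 0.03924 K/W
R_vermiculite fill = R_total − R_other = 0.03923 K/W
k = L/(R·A) = 0.06/(0.03923×23.4)

k ≈ 0.0654 W/(m·K)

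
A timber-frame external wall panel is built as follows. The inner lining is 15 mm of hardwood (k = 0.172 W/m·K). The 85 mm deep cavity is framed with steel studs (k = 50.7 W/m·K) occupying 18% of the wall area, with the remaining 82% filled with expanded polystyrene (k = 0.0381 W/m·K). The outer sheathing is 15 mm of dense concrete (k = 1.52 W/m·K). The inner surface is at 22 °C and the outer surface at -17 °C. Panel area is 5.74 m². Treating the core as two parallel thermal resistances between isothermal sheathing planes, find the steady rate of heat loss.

Sheathing layers in series; stud and cavity paths in parallel between them.
R_inner = 0.015/(0.172×5.74) = 0.01519 K/W
R_stud  = 0.085/(50.7×0.18×5.74) = 0.001623 K/W
R_cav   = 0.085/(0.0381×0.82×5.74) = 0.474 K/W
1/R_core = 1/R_stud + 1/R_cav → R_core = 0.001617 K/W
R_outer = 0.015/(1.52×5.74) = 0.001719 K/W
R_total = 0.01853 K/W
Q = ΔT/R_total = 39/0.01853

Q ≈ 2100 W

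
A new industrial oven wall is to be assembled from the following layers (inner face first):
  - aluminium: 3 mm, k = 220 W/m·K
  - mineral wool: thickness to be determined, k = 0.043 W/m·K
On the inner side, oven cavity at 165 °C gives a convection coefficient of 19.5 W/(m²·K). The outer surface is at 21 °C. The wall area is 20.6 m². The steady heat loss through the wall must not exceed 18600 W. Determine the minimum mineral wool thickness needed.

L ≈ 4.65 mm

Series thermal resistances:
R_inner film = 1/(h_i·A) = 1/(19.5×20.6) = 0.002489 K/W
R_aluminium = L/(kA) = 0.003/(220×20.6) = 6.62×10^-7 K/W
Sum of the known resistances R_other = 0.00249 K/W
Required total resistance R_tot = ΔT/Q_allow = 144/18600 = 0.007742 K/W
R_mineral wool = R_tot − R_other = 0.005252 K/W
L = R·k·A = 0.005252×0.043×20.6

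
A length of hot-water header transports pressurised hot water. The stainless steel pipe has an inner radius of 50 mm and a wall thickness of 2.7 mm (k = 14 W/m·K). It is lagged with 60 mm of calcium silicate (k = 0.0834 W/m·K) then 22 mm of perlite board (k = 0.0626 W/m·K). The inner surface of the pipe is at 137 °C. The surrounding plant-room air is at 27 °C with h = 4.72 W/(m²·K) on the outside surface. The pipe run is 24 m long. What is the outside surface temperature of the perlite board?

For a radial system each layer contributes R = ln(r_out/r_in)/(2πkL); films add R = 1/(hA).
R_stainless steel pipe wall = ln(52.7/50)/(2π×14×24) = 2.491×10^-5 K/W
R_calcium silicate = ln(112.7/52.7)/(2π×0.0834×24) = 0.06044 K/W
R_perlite board = ln(134.7/112.7)/(2π×0.0626×24) = 0.01889 K/W
R_outer film = 1/(h_o·2πr_oL) = 1/(4.72×2π×0.1347×24) = 0.01043 K/W
R_total = 0.08979 K/W
Q = ΔT/R_total = 110/0.08979
Q = 1230 W
T_interface = T_inner − Q·ΣR(inner→interface) = 137 − 1230×0.07935

T ≈ 39.8 °C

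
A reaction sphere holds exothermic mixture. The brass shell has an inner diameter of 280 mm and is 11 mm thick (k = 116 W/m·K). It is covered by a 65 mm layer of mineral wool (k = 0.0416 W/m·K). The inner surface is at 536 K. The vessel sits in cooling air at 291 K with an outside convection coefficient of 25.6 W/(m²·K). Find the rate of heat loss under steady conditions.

Radial (spherical) resistances in series:
R_brass shell = (1/0.14 − 1/0.151)/(4π×116) = 3.57×10^-4 K/W
R_mineral wool = (1/0.151 − 1/0.216)/(4π×0.0416) = 3.812 K/W
R_outer film = 1/(h·4πr_o²) = 1/(25.6×4π×0.216²) = 0.06663 K/W
R_total = 3.879 K/W
Q = ΔT/R_total = 245/3.879

Q ≈ 63.2 W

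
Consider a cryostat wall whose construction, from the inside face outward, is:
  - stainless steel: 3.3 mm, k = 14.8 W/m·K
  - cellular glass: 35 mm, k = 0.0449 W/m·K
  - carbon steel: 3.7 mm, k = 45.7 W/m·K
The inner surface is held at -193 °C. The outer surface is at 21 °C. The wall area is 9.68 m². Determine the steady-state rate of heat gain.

Q ≈ 2660 W

Using the resistance-network approach (series):
R_stainless steel = L/(kA) = 0.0033/(14.8×9.68) = 2.303×10^-5 K/W
R_cellular glass = L/(kA) = 0.035/(0.0449×9.68) = 0.08053 K/W
R_carbon steel = L/(kA) = 0.0037/(45.7×9.68) = 8.364×10^-6 K/W
R_total = 0.08056 K/W
Q = ΔT / R_total = 214 / 0.08056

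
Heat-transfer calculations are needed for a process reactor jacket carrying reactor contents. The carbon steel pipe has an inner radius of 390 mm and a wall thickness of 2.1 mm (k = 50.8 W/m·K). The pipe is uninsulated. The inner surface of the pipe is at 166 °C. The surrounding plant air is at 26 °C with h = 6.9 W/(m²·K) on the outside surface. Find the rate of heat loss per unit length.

Per-layer cylindrical resistances, series-summed:
R_carbon steel pipe wall = ln(392.1/390)/(2π×50.8×1) = 1.682×10^-5 K/W
R_outer film = 1/(h_o·2πr_oL) = 1/(6.9×2π×0.3921×1) = 0.05883 K/W
R_total = 0.05884 K/W
Q = ΔT/R_total = 140/0.05884

q′ ≈ 2380 W/m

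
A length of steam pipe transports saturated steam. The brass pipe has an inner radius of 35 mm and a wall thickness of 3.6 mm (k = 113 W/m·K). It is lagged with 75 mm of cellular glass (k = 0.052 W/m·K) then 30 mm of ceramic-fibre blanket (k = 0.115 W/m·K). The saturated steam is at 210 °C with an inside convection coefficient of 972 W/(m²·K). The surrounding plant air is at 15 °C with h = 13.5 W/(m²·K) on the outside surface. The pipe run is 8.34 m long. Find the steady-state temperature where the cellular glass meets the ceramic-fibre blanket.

T ≈ 36.3 °C

Treating each annulus and film as a series resistance:
R_inner film = 1/(h_i·2πr₁L) = 1/(972×2π×0.035×8.34) = 5.609×10^-4 K/W
R_brass pipe wall = ln(38.6/35)/(2π×113×8.34) = 1.653×10^-5 K/W
R_cellular glass = ln(113.6/38.6)/(2π×0.052×8.34) = 0.3961 K/W
R_ceramic-fibre blanket = ln(143.6/113.6)/(2π×0.115×8.34) = 0.03889 K/W
R_outer film = 1/(h_o·2πr_oL) = 1/(13.5×2π×0.1436×8.34) = 0.009844 K/W
R_total = 0.4454 K/W
Q = ΔT/R_total = 195/0.4454
Q = 438 W
T_interface = T_inner − Q·ΣR(inner→interface) = 210 − 438×0.3967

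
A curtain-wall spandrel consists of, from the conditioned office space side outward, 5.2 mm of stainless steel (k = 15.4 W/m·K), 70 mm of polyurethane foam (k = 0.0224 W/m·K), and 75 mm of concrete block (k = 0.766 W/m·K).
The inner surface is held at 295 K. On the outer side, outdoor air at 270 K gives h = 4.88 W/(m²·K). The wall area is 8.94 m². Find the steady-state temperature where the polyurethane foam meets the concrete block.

Model the wall as resistances in series:
R_stainless steel = L/(kA) = 0.0052/(15.4×8.94) = 3.777×10^-5 K/W
R_polyurethane foam = L/(kA) = 0.07/(0.0224×8.94) = 0.3496 K/W
R_concrete block = L/(kA) = 0.075/(0.766×8.94) = 0.01095 K/W
R_outer film = 1/(h_o·A) = 1/(4.88×8.94) = 0.02292 K/W
R_total = 0.3835 K/W;  Q = ΔT/R_total = 25/0.3835 = 65.2 W
T_interface = T_inner − Q·ΣR(inner→interface) = 295 − 65.2×0.3496

T ≈ 272 K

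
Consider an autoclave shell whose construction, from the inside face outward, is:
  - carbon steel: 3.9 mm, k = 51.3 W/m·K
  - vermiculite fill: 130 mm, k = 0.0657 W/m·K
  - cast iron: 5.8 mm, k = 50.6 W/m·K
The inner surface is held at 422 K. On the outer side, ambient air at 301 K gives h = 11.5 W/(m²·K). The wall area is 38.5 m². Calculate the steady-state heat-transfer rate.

Using the resistance-network approach (series):
R_carbon steel = L/(kA) = 0.0039/(51.3×38.5) = 1.975×10^-6 K/W
R_vermiculite fill = L/(kA) = 0.13/(0.0657×38.5) = 0.05139 K/W
R_cast iron = L/(kA) = 0.0058/(50.6×38.5) = 2.977×10^-6 K/W
R_outer film = 1/(h_o·A) = 1/(11.5×38.5) = 0.002259 K/W
R_total = 0.05366 K/W
Q = ΔT / R_total = 121 / 0.05366

Q ≈ 2260 W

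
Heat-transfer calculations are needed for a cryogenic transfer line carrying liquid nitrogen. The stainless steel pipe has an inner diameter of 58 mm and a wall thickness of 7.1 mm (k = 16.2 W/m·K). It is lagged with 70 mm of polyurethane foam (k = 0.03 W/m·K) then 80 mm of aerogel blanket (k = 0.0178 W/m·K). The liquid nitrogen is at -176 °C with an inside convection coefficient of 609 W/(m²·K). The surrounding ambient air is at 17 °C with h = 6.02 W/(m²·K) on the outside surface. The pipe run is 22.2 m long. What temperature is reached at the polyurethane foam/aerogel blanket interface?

Treating each annulus and film as a series resistance:
R_inner film = 1/(h_i·2πr₁L) = 1/(609×2π×0.029×22.2) = 4.059×10^-4 K/W
R_stainless steel pipe wall = ln(36.1/29)/(2π×16.2×22.2) = 9.691×10^-5 K/W
R_polyurethane foam = ln(106.1/36.1)/(2π×0.03×22.2) = 0.2576 K/W
R_aerogel blanket = ln(186.1/106.1)/(2π×0.0178×22.2) = 0.2263 K/W
R_outer film = 1/(h_o·2πr_oL) = 1/(6.02×2π×0.1861×22.2) = 0.006399 K/W
R_total = 0.4908 K/W
Q = ΔT/R_total = 193/0.4908
Q = 393 W
T_interface = T_inner + Q·ΣR(inner→interface) = -176 + 393×0.2581

T ≈ -74.5 °C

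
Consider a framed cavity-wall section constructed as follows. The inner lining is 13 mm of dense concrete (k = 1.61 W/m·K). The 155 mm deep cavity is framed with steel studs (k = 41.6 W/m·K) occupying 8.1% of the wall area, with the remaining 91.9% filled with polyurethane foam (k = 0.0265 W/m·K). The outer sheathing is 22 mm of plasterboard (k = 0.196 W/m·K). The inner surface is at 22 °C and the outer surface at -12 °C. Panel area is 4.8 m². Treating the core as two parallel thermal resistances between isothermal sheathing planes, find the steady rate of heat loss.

Q ≈ 983 W

Sheathing layers in series; stud and cavity paths in parallel between them.
R_inner = 0.013/(1.61×4.8) = 0.001682 K/W
R_stud  = 0.155/(41.6×0.081×4.8) = 0.009583 K/W
R_cav   = 0.155/(0.0265×0.919×4.8) = 1.326 K/W
1/R_core = 1/R_stud + 1/R_cav → R_core = 0.009514 K/W
R_outer = 0.022/(0.196×4.8) = 0.02338 K/W
R_total = 0.03458 K/W
Q = ΔT/R_total = 34/0.03458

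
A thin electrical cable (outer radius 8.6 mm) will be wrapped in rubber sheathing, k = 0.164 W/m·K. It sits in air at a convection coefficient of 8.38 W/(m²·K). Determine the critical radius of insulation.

For a cylinder r_cr = k/h = 0.164/8.38
r_cr = 19.6 mm; since the bare radius (8.6 mm) is below r_cr, adding a thin layer of insulation will *increase* heat loss.

r_cr ≈ 19.6 mm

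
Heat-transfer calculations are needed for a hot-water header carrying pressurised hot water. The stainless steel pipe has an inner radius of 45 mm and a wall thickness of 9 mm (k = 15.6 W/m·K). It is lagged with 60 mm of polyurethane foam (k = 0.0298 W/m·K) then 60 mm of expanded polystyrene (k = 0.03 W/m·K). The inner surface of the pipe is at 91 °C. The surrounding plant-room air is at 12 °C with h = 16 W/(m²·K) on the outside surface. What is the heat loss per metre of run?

q′ ≈ 12.6 W/m

Radial resistances (cylindrical: R_cond = ln(r_o/r_i)/(2πkL), R_conv = 1/(h·2πrL)):
R_stainless steel pipe wall = ln(54/45)/(2π×15.6×1) = 0.00186 K/W
R_polyurethane foam = ln(114/54)/(2π×0.0298×1) = 3.991 K/W
R_expanded polystyrene = ln(174/114)/(2π×0.03×1) = 2.243 K/W
R_outer film = 1/(h_o·2πr_oL) = 1/(16×2π×0.174×1) = 0.05717 K/W
R_total = 6.293 K/W
Q = ΔT/R_total = 79/6.293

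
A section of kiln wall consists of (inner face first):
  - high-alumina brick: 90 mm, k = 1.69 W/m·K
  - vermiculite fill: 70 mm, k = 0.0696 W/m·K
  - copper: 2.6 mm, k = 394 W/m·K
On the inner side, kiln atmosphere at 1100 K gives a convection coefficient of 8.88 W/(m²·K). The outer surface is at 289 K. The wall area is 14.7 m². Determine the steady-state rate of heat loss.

Treating each layer as a thermal resistance in series:
R_inner film = 1/(h_i·A) = 1/(8.88×14.7) = 0.007661 K/W
R_high-alumina brick = L/(kA) = 0.09/(1.69×14.7) = 0.003623 K/W
R_vermiculite fill = L/(kA) = 0.07/(0.0696×14.7) = 0.06842 K/W
R_copper = L/(kA) = 0.0026/(394×14.7) = 4.489×10^-7 K/W
R_total = 0.0797 K/W
Q = ΔT / R_total = 811 / 0.0797

Q ≈ 10200 W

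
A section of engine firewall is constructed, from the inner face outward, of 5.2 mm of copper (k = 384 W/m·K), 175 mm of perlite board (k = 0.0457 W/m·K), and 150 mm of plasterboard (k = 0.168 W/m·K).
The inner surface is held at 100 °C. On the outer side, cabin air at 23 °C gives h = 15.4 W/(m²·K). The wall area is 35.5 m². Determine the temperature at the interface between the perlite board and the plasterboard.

Using the resistance-network approach (series):
R_copper = L/(kA) = 0.0052/(384×35.5) = 3.815×10^-7 K/W
R_perlite board = L/(kA) = 0.175/(0.0457×35.5) = 0.1079 K/W
R_plasterboard = L/(kA) = 0.15/(0.168×35.5) = 0.02515 K/W
R_outer film = 1/(h_o·A) = 1/(15.4×35.5) = 0.001829 K/W
R_total = 0.1348 K/W;  Q = ΔT/R_total = 77/0.1348 = 571 W
T_interface = T_inner − Q·ΣR(inner→interface) = 100 − 571×0.1079

T ≈ 38.4 °C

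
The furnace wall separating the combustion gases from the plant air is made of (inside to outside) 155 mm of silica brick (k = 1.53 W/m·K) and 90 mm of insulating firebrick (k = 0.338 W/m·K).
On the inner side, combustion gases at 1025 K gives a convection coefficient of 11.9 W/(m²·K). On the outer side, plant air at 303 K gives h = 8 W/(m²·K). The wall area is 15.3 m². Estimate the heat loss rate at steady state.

Q ≈ 19200 W

Model the wall as resistances in series:
R_inner film = 1/(h_i·A) = 1/(11.9×15.3) = 0.005492 K/W
R_silica brick = L/(kA) = 0.155/(1.53×15.3) = 0.006621 K/W
R_insulating firebrick = L/(kA) = 0.09/(0.338×15.3) = 0.0174 K/W
R_outer film = 1/(h_o·A) = 1/(8×15.3) = 0.00817 K/W
R_total = 0.03769 K/W
Q = ΔT / R_total = 722 / 0.03769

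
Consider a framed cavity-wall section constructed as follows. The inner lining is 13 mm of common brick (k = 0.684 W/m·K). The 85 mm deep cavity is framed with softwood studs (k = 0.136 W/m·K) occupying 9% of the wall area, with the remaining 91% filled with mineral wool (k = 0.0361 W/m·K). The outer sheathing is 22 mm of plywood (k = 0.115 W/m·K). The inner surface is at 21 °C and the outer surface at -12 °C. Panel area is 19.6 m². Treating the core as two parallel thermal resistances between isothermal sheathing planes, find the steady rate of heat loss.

Sheathing layers in series; stud and cavity paths in parallel between them.
R_inner = 0.013/(0.684×19.6) = 9.697×10^-4 K/W
R_stud  = 0.085/(0.136×0.09×19.6) = 0.3543 K/W
R_cav   = 0.085/(0.0361×0.91×19.6) = 0.132 K/W
1/R_core = 1/R_stud + 1/R_cav → R_core = 0.09618 K/W
R_outer = 0.022/(0.115×19.6) = 0.00976 K/W
R_total = 0.1069 K/W
Q = ΔT/R_total = 33/0.1069

Q ≈ 309 W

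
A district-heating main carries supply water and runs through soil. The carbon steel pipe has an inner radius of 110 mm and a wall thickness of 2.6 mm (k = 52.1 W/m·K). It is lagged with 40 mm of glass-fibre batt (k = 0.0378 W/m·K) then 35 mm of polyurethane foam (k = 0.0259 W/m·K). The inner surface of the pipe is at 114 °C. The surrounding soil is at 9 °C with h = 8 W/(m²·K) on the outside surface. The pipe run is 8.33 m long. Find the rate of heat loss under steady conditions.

For a radial system each layer contributes R = ln(r_out/r_in)/(2πkL); films add R = 1/(hA).
R_carbon steel pipe wall = ln(112.6/110)/(2π×52.1×8.33) = 8.567×10^-6 K/W
R_glass-fibre batt = ln(152.6/112.6)/(2π×0.0378×8.33) = 0.1536 K/W
R_polyurethane foam = ln(187.6/152.6)/(2π×0.0259×8.33) = 0.1523 K/W
R_outer film = 1/(h_o·2πr_oL) = 1/(8×2π×0.1876×8.33) = 0.01273 K/W
R_total = 0.3187 K/W
Q = ΔT/R_total = 105/0.3187

Q ≈ 329 W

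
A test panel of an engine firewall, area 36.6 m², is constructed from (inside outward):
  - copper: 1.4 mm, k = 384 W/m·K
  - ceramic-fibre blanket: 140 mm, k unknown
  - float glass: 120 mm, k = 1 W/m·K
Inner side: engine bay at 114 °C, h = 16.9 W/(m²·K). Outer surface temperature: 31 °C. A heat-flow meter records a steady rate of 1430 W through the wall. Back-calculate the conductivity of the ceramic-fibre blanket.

k ≈ 0.072 W/(m·K)

Using the resistance-network approach (series):
R_inner film = 1/(h_i·A) = 1/(16.9×36.6) = 0.001617 K/W
R_copper = L/(kA) = 0.0014/(384×36.6) = 9.961×10^-8 K/W
R_float glass = L/(kA) = 0.12/(1×36.6) = 0.003279 K/W
Sum of known resistances R_other = 0.004895 K/W
Total R = ΔT/Q = 83/1430 = 0.05804 K/W
R_ceramic-fibre blanket = R_total − R_other = 0.05315 K/W
k = L/(R·A) = 0.14/(0.05315×36.6)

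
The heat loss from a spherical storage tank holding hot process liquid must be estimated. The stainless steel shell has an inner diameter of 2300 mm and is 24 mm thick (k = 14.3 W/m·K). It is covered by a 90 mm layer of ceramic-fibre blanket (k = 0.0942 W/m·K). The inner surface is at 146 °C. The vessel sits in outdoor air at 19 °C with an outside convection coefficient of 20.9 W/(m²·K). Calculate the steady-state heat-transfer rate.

Q ≈ 2360 W

Spherical conduction: R = (1/r_in − 1/r_out)/(4πk) per layer; series-sum.
R_stainless steel shell = (1/1.15 − 1/1.174)/(4π×14.3) = 9.892×10^-5 K/W
R_ceramic-fibre blanket = (1/1.174 − 1/1.264)/(4π×0.0942) = 0.05123 K/W
R_outer film = 1/(h·4πr_o²) = 1/(20.9×4π×1.264²) = 0.002383 K/W
R_total = 0.05372 K/W
Q = ΔT/R_total = 127/0.05372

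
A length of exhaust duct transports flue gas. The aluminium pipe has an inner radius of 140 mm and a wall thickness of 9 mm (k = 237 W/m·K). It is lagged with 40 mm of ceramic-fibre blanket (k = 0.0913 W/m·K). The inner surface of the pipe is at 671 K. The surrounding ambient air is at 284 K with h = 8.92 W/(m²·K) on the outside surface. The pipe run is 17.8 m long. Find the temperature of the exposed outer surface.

Treating each annulus and film as a series resistance:
R_aluminium pipe wall = ln(149/140)/(2π×237×17.8) = 2.351×10^-6 K/W
R_ceramic-fibre blanket = ln(189/149)/(2π×0.0913×17.8) = 0.02329 K/W
R_outer film = 1/(h_o·2πr_oL) = 1/(8.92×2π×0.189×17.8) = 0.005304 K/W
R_total = 0.02859 K/W
Q = ΔT/R_total = 387/0.02859
Q = 13500 W
T_interface = T_inner − Q·ΣR(inner→interface) = 671 − 13500×0.02329

T ≈ 356 K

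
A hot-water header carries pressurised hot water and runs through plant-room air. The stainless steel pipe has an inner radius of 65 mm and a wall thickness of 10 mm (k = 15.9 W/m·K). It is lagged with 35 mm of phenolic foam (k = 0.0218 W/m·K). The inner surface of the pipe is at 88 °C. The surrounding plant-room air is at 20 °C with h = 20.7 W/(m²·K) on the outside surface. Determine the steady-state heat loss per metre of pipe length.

q′ ≈ 23.7 W/m

For a radial system each layer contributes R = ln(r_out/r_in)/(2πkL); films add R = 1/(hA).
R_stainless steel pipe wall = ln(75/65)/(2π×15.9×1) = 0.001432 K/W
R_phenolic foam = ln(110/75)/(2π×0.0218×1) = 2.796 K/W
R_outer film = 1/(h_o·2πr_oL) = 1/(20.7×2π×0.11×1) = 0.0699 K/W
R_total = 2.867 K/W
Q = ΔT/R_total = 68/2.867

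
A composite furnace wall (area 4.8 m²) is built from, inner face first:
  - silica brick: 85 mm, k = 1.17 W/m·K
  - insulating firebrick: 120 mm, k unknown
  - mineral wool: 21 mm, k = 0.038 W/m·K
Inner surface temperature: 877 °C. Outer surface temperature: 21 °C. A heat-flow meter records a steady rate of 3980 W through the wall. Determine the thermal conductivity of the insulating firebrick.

Series thermal resistances:
R_silica brick = L/(kA) = 0.085/(1.17×4.8) = 0.01514 K/W
R_mineral wool = L/(kA) = 0.021/(0.038×4.8) = 0.1151 K/W
Sum of known resistances R_other = 0.1303 K/W
Total R = ΔT/Q = 856/3980 = 0.2151 K/W
R_insulating firebrick = R_total − R_other = 0.08481 K/W
k = L/(R·A) = 0.12/(0.08481×4.8)

k ≈ 0.295 W/(m·K)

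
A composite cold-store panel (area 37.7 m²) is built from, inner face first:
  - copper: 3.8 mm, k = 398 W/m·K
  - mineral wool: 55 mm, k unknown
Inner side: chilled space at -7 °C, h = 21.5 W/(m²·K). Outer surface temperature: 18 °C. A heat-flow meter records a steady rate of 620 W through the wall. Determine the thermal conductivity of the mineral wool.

k ≈ 0.0373 W/(m·K)

Series thermal resistances:
R_inner film = 1/(h_i·A) = 1/(21.5×37.7) = 0.001234 K/W
R_copper = L/(kA) = 0.0038/(398×37.7) = 2.533×10^-7 K/W
Sum of known resistances R_other = 0.001234 K/W
Total R = ΔT/Q = 25/620 = 0.04032 K/W
R_mineral wool = R_total − R_other = 0.03909 K/W
k = L/(R·A) = 0.055/(0.03909×37.7)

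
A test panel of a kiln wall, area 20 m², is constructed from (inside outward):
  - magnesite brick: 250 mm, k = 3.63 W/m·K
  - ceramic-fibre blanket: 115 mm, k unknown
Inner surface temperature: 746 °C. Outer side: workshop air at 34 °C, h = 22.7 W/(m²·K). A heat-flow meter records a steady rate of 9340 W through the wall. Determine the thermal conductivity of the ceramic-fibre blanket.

Model the wall as resistances in series:
R_magnesite brick = L/(kA) = 0.25/(3.63×20) = 0.003444 K/W
R_outer film = 1/(h_o·A) = 1/(22.7×20) = 0.002203 K/W
Sum of known resistances R_other = 0.005646 K/W
Total R = ΔT/Q = 712/9340 = 0.07623 K/W
R_ceramic-fibre blanket = R_total − R_other = 0.07059 K/W
k = L/(R·A) = 0.115/(0.07059×20)

k ≈ 0.0815 W/(m·K)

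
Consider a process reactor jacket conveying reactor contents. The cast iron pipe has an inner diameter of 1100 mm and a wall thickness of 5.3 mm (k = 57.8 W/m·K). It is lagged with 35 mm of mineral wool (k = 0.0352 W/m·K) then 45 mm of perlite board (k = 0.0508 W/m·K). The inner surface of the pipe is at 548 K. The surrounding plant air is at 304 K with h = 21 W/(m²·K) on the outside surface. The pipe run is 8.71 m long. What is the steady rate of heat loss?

Treating each annulus and film as a series resistance:
R_cast iron pipe wall = ln(555.3/550)/(2π×57.8×8.71) = 3.032×10^-6 K/W
R_mineral wool = ln(590.3/555.3)/(2π×0.0352×8.71) = 0.03173 K/W
R_perlite board = ln(635.3/590.3)/(2π×0.0508×8.71) = 0.02643 K/W
R_outer film = 1/(h_o·2πr_oL) = 1/(21×2π×0.6353×8.71) = 0.00137 K/W
R_total = 0.05953 K/W
Q = ΔT/R_total = 244/0.05953

Q ≈ 4100 W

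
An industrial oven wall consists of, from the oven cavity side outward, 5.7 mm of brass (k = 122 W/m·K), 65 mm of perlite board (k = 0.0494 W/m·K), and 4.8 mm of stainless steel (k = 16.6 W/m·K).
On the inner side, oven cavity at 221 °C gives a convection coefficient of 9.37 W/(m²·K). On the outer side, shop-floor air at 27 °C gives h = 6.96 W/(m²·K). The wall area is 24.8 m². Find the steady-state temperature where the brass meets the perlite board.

Series thermal resistances:
R_inner film = 1/(h_i·A) = 1/(9.37×24.8) = 0.004303 K/W
R_brass = L/(kA) = 0.0057/(122×24.8) = 1.884×10^-6 K/W
R_perlite board = L/(kA) = 0.065/(0.0494×24.8) = 0.05306 K/W
R_stainless steel = L/(kA) = 0.0048/(16.6×24.8) = 1.166×10^-5 K/W
R_outer film = 1/(h_o·A) = 1/(6.96×24.8) = 0.005793 K/W
R_total = 0.06317 K/W;  Q = ΔT/R_total = 194/0.06317 = 3071 W
T_interface = T_inner − Q·ΣR(inner→interface) = 221 − 3070×0.004305

T ≈ 208 °C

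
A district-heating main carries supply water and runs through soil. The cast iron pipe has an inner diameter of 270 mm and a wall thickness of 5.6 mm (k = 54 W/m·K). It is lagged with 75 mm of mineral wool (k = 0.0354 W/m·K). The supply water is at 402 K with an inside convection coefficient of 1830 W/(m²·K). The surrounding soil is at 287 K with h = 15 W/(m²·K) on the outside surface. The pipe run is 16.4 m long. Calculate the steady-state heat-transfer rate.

Q ≈ 956 W

Treating each annulus and film as a series resistance:
R_inner film = 1/(h_i·2πr₁L) = 1/(1830×2π×0.135×16.4) = 3.928×10^-5 K/W
R_cast iron pipe wall = ln(140.6/135)/(2π×54×16.4) = 7.304×10^-6 K/W
R_mineral wool = ln(215.6/140.6)/(2π×0.0354×16.4) = 0.1172 K/W
R_outer film = 1/(h_o·2πr_oL) = 1/(15×2π×0.2156×16.4) = 0.003001 K/W
R_total = 0.1202 K/W
Q = ΔT/R_total = 115/0.1202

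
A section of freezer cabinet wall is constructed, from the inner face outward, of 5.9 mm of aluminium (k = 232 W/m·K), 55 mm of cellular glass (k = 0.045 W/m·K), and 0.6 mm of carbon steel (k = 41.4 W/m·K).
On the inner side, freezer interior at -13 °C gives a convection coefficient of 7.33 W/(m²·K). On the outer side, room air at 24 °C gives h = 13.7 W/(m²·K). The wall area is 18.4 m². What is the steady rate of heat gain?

Series thermal resistances:
R_inner film = 1/(h_i·A) = 1/(7.33×18.4) = 0.007414 K/W
R_aluminium = L/(kA) = 0.0059/(232×18.4) = 1.382×10^-6 K/W
R_cellular glass = L/(kA) = 0.055/(0.045×18.4) = 0.06643 K/W
R_carbon steel = L/(kA) = 0.0006/(41.4×18.4) = 7.876×10^-7 K/W
R_outer film = 1/(h_o·A) = 1/(13.7×18.4) = 0.003967 K/W
R_total = 0.07781 K/W
Q = ΔT / R_total = 37 / 0.07781

Q ≈ 476 W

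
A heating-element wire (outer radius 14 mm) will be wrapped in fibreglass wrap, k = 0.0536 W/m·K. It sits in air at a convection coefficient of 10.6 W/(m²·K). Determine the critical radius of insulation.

For a cylinder r_cr = k/h = 0.0536/10.6
r_cr = 5.06 mm; since the bare radius (14 mm) is above r_cr, any added insulation will reduce heat loss.

r_cr ≈ 5.06 mm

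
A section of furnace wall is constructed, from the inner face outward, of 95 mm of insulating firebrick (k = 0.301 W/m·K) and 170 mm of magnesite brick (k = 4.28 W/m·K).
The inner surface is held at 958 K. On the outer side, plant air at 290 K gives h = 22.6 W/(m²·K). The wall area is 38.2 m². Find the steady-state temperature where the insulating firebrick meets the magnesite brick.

Treating each layer as a thermal resistance in series:
R_insulating firebrick = L/(kA) = 0.095/(0.301×38.2) = 0.008262 K/W
R_magnesite brick = L/(kA) = 0.17/(4.28×38.2) = 0.00104 K/W
R_outer film = 1/(h_o·A) = 1/(22.6×38.2) = 0.001158 K/W
R_total = 0.01046 K/W;  Q = ΔT/R_total = 668/0.01046 = 63860 W
T_interface = T_inner − Q·ΣR(inner→interface) = 958 − 63900×0.008262

T ≈ 430 K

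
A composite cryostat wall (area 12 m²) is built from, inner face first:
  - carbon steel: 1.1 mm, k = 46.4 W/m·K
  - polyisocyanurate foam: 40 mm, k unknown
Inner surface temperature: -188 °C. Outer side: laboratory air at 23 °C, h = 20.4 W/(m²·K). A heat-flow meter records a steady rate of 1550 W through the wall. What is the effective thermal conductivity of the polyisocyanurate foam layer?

Series thermal resistances:
R_carbon steel = L/(kA) = 0.0011/(46.4×12) = 1.976×10^-6 K/W
R_outer film = 1/(h_o·A) = 1/(20.4×12) = 0.004085 K/W
Sum of known resistances R_other = 0.004087 K/W
Total R = ΔT/Q = 211/1550 = 0.1361 K/W
R_polyisocyanurate foam = R_total − R_other = 0.132 K/W
k = L/(R·A) = 0.04/(0.132×12)

k ≈ 0.0252 W/(m·K)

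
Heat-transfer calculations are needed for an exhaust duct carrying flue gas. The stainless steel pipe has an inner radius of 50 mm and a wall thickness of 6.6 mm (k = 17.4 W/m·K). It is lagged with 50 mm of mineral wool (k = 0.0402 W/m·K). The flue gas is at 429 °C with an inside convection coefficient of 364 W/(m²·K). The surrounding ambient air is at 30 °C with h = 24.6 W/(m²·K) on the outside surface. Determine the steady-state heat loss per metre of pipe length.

q′ ≈ 155 W/m

Radial resistances (cylindrical: R_cond = ln(r_o/r_i)/(2πkL), R_conv = 1/(h·2πrL)):
R_inner film = 1/(h_i·2πr₁L) = 1/(364×2π×0.05×1) = 0.008745 K/W
R_stainless steel pipe wall = ln(56.6/50)/(2π×17.4×1) = 0.001134 K/W
R_mineral wool = ln(106.6/56.6)/(2π×0.0402×1) = 2.506 K/W
R_outer film = 1/(h_o·2πr_oL) = 1/(24.6×2π×0.1066×1) = 0.06069 K/W
R_total = 2.577 K/W
Q = ΔT/R_total = 399/2.577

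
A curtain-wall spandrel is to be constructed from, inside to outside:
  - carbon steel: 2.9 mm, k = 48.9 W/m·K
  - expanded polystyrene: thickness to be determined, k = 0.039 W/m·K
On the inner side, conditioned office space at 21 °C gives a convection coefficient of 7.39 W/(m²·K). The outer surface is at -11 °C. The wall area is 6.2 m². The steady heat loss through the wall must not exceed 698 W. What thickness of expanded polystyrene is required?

L ≈ 5.81 mm

Using the resistance-network approach (series):
R_inner film = 1/(h_i·A) = 1/(7.39×6.2) = 0.02183 K/W
R_carbon steel = L/(kA) = 0.0029/(48.9×6.2) = 9.565×10^-6 K/W
Sum of the known resistances R_other = 0.02184 K/W
Required total resistance R_tot = ΔT/Q_allow = 32/698 = 0.04585 K/W
R_expanded polystyrene = R_tot − R_other = 0.02401 K/W
L = R·k·A = 0.02401×0.039×6.2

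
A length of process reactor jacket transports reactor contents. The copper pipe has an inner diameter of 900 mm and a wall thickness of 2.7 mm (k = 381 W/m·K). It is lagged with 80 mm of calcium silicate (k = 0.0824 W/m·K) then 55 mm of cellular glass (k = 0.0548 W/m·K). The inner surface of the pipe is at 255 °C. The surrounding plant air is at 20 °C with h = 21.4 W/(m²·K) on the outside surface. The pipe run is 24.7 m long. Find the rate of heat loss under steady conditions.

Per-layer cylindrical resistances, series-summed:
R_copper pipe wall = ln(452.7/450)/(2π×381×24.7) = 1.012×10^-7 K/W
R_calcium silicate = ln(532.7/452.7)/(2π×0.0824×24.7) = 0.01273 K/W
R_cellular glass = ln(587.7/532.7)/(2π×0.0548×24.7) = 0.01155 K/W
R_outer film = 1/(h_o·2πr_oL) = 1/(21.4×2π×0.5877×24.7) = 5.123×10^-4 K/W
R_total = 0.02479 K/W
Q = ΔT/R_total = 235/0.02479

Q ≈ 9480 W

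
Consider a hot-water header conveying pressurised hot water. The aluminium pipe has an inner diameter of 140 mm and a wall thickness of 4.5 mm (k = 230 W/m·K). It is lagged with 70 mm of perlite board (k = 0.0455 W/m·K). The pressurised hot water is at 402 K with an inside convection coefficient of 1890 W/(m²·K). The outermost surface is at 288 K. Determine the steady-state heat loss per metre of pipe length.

q′ ≈ 49.2 W/m

Per-layer cylindrical resistances, series-summed:
R_inner film = 1/(h_i·2πr₁L) = 1/(1890×2π×0.07×1) = 0.001203 K/W
R_aluminium pipe wall = ln(74.5/70)/(2π×230×1) = 4.311×10^-5 K/W
R_perlite board = ln(144.5/74.5)/(2π×0.0455×1) = 2.317 K/W
R_total = 2.319 K/W
Q = ΔT/R_total = 114/2.319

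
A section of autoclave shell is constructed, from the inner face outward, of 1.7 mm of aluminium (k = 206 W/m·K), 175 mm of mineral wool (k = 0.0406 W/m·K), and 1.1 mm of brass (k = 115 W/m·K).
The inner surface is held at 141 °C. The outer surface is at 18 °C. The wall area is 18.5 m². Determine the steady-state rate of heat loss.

Q ≈ 528 W

Series thermal resistances:
R_aluminium = L/(kA) = 0.0017/(206×18.5) = 4.461×10^-7 K/W
R_mineral wool = L/(kA) = 0.175/(0.0406×18.5) = 0.233 K/W
R_brass = L/(kA) = 0.0011/(115×18.5) = 5.17×10^-7 K/W
R_total = 0.233 K/W
Q = ΔT / R_total = 123 / 0.233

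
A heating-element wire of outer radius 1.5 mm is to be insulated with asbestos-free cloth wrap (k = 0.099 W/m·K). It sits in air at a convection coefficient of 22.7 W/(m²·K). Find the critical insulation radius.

r_cr ≈ 4.36 mm

For a cylinder r_cr = k/h = 0.099/22.7
r_cr = 4.36 mm; since the bare radius (1.5 mm) is below r_cr, adding a thin layer of insulation will *increase* heat loss.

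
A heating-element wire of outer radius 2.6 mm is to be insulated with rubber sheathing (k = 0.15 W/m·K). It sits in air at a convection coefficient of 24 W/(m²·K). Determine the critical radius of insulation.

For a cylinder r_cr = k/h = 0.15/24
r_cr = 6.25 mm; since the bare radius (2.6 mm) is below r_cr, adding a thin layer of insulation will *increase* heat loss.

r_cr ≈ 6.25 mm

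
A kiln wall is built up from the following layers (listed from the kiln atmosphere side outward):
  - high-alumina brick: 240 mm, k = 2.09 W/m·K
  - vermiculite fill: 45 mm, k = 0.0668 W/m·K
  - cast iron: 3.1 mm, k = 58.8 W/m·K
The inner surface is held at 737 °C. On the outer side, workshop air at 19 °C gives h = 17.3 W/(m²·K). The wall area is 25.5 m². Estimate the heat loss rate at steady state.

Thermal resistances in series:
R_high-alumina brick = L/(kA) = 0.24/(2.09×25.5) = 0.004503 K/W
R_vermiculite fill = L/(kA) = 0.045/(0.0668×25.5) = 0.02642 K/W
R_cast iron = L/(kA) = 0.0031/(58.8×25.5) = 2.067×10^-6 K/W
R_outer film = 1/(h_o·A) = 1/(17.3×25.5) = 0.002267 K/W
R_total = 0.03319 K/W
Q = ΔT / R_total = 718 / 0.03319

Q ≈ 21600 W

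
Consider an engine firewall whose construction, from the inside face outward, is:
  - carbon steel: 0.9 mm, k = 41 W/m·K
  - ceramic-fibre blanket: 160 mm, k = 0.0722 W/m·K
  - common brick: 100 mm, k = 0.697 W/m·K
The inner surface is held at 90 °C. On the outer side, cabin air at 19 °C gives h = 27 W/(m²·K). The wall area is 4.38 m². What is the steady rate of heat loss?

Q ≈ 130 W

Model the wall as resistances in series:
R_carbon steel = L/(kA) = 0.0009/(41×4.38) = 5.012×10^-6 K/W
R_ceramic-fibre blanket = L/(kA) = 0.16/(0.0722×4.38) = 0.506 K/W
R_common brick = L/(kA) = 0.1/(0.697×4.38) = 0.03276 K/W
R_outer film = 1/(h_o·A) = 1/(27×4.38) = 0.008456 K/W
R_total = 0.5472 K/W
Q = ΔT / R_total = 71 / 0.5472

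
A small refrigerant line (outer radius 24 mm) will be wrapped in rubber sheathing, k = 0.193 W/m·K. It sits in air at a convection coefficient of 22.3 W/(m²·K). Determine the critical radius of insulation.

For a cylinder r_cr = k/h = 0.193/22.3
r_cr = 8.65 mm; since the bare radius (24 mm) is above r_cr, any added insulation will reduce heat loss.

r_cr ≈ 8.65 mm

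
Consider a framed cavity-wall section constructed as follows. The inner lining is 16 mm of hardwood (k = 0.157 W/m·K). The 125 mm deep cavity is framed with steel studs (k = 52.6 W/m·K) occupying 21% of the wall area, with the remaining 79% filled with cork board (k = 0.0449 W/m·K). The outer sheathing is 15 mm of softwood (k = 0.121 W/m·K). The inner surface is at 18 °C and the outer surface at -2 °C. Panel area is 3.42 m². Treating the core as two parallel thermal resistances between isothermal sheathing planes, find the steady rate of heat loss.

Sheathing layers in series; stud and cavity paths in parallel between them.
R_inner = 0.016/(0.157×3.42) = 0.0298 K/W
R_stud  = 0.125/(52.6×0.21×3.42) = 0.003309 K/W
R_cav   = 0.125/(0.0449×0.79×3.42) = 1.03 K/W
1/R_core = 1/R_stud + 1/R_cav → R_core = 0.003298 K/W
R_outer = 0.015/(0.121×3.42) = 0.03625 K/W
R_total = 0.06934 K/W
Q = ΔT/R_total = 20/0.06934

Q ≈ 288 W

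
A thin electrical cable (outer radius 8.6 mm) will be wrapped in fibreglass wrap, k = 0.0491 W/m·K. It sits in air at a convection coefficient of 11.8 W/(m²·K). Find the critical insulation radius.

r_cr ≈ 4.16 mm

For a cylinder r_cr = k/h = 0.0491/11.8
r_cr = 4.16 mm; since the bare radius (8.6 mm) is above r_cr, any added insulation will reduce heat loss.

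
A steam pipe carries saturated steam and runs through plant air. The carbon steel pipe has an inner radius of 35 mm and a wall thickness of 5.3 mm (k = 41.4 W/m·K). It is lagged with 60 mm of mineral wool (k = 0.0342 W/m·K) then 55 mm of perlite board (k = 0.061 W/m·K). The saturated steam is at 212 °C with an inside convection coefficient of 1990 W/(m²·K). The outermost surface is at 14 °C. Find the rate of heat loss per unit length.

Treating each annulus and film as a series resistance:
R_inner film = 1/(h_i·2πr₁L) = 1/(1990×2π×0.035×1) = 0.002285 K/W
R_carbon steel pipe wall = ln(40.3/35)/(2π×41.4×1) = 5.421×10^-4 K/W
R_mineral wool = ln(100.3/40.3)/(2π×0.0342×1) = 4.243 K/W
R_perlite board = ln(155.3/100.3)/(2π×0.061×1) = 1.141 K/W
R_total = 5.387 K/W
Q = ΔT/R_total = 198/5.387

q′ ≈ 36.8 W/m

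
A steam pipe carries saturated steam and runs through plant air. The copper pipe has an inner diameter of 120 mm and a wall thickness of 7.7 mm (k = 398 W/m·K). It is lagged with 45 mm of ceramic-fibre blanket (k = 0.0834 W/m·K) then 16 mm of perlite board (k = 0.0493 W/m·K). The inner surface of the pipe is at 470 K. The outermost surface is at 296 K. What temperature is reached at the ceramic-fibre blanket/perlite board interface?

For a radial system each layer contributes R = ln(r_out/r_in)/(2πkL); films add R = 1/(hA).
R_copper pipe wall = ln(67.7/60)/(2π×398×1) = 4.828×10^-5 K/W
R_ceramic-fibre blanket = ln(112.7/67.7)/(2π×0.0834×1) = 0.9726 K/W
R_perlite board = ln(128.7/112.7)/(2π×0.0493×1) = 0.4286 K/W
R_total = 1.401 K/W
Q = ΔT/R_total = 174/1.401
Q = 124 W/m
T_interface = T_inner − Q·ΣR(inner→interface) = 470 − 124×0.9726

T ≈ 349 K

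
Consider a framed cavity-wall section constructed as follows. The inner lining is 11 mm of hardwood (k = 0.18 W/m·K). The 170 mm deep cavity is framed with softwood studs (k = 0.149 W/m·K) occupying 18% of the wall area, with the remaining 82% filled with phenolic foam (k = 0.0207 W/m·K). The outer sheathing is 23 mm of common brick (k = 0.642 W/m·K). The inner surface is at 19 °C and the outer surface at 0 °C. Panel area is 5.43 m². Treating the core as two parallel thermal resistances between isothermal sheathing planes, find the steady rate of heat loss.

Q ≈ 25.9 W

Sheathing layers in series; stud and cavity paths in parallel between them.
R_inner = 0.011/(0.18×5.43) = 0.01125 K/W
R_stud  = 0.17/(0.149×0.18×5.43) = 1.167 K/W
R_cav   = 0.17/(0.0207×0.82×5.43) = 1.844 K/W
1/R_core = 1/R_stud + 1/R_cav → R_core = 0.7149 K/W
R_outer = 0.023/(0.642×5.43) = 0.006598 K/W
R_total = 0.7327 K/W
Q = ΔT/R_total = 19/0.7327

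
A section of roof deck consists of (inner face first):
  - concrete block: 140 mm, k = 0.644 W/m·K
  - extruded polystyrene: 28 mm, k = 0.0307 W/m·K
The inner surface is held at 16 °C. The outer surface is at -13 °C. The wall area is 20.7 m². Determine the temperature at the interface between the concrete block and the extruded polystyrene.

Treating each layer as a thermal resistance in series:
R_concrete block = L/(kA) = 0.14/(0.644×20.7) = 0.0105 K/W
R_extruded polystyrene = L/(kA) = 0.028/(0.0307×20.7) = 0.04406 K/W
R_total = 0.05456 K/W;  Q = ΔT/R_total = 29/0.05456 = 531.5 W
T_interface = T_inner − Q·ΣR(inner→interface) = 16 − 532×0.0105

T ≈ 10.4 °C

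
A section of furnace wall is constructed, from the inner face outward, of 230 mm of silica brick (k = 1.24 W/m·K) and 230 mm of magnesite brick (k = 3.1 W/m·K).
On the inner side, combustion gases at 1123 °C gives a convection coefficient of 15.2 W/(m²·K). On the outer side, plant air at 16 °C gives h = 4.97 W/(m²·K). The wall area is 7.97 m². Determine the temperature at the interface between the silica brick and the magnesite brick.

T ≈ 595 °C

Thermal resistances in series:
R_inner film = 1/(h_i·A) = 1/(15.2×7.97) = 0.008255 K/W
R_silica brick = L/(kA) = 0.23/(1.24×7.97) = 0.02327 K/W
R_magnesite brick = L/(kA) = 0.23/(3.1×7.97) = 0.009309 K/W
R_outer film = 1/(h_o·A) = 1/(4.97×7.97) = 0.02525 K/W
R_total = 0.06608 K/W;  Q = ΔT/R_total = 1107/0.06608 = 16750 W
T_interface = T_inner − Q·ΣR(inner→interface) = 1123 − 16800×0.03153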